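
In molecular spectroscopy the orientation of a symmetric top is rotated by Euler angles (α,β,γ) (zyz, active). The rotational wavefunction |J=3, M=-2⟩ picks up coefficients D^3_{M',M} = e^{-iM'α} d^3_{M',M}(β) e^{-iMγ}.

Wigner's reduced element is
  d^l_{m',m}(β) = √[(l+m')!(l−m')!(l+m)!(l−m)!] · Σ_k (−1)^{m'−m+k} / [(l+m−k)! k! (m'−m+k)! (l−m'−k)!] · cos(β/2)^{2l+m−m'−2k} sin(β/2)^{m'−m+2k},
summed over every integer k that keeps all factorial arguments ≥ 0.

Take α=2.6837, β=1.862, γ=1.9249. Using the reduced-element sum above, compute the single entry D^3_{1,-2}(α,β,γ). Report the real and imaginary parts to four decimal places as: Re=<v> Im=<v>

Re=-0.0266 Im=-0.0621

Split into d^3_{1,-2}(β=1.862) × two z-phases.
With c≡cos(β/2)=0.597032 and s≡sin(β/2)=0.802217, N=[24·2·1·120]^{1/2}=75.894664
k∈{0,1} keeps every argument non-negative
  k=0: (−1)^3·75.8947/(12)·0.5970^3·0.8022^3 = -0.694863
  k=1: (−1)^4·75.8947/(24)·0.5970^1·0.8022^5 = +0.627275
d^3_{1,-2}(1.862) = -0.694863 +0.627275 = -0.067588
D = (-0.896986-0.442059i)·(-0.067588)·(-0.759529-0.650473i) = -0.026612-0.062128i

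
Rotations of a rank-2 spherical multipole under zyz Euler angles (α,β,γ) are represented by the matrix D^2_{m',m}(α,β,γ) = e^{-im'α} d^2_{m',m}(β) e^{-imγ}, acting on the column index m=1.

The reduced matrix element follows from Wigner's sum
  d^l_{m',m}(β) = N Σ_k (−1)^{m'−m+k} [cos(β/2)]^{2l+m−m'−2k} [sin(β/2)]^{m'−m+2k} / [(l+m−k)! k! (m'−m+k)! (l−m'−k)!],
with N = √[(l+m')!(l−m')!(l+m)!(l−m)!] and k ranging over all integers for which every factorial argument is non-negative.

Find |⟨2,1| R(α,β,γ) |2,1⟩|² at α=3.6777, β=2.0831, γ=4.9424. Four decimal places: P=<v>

P=0.2548

D^2_{1,1}(3.6777,2.0831,4.9424) = e^{-i·1·3.6777}·d^2_{1,1}(2.0831)·e^{-i·1·4.9424}. Compute d first:
c=cos(2.0831/2)=0.504883, s=sin(2.0831/2)=0.863188; N=√[6·1·6·1]=6.000000
Admissible k: 0..1 (factorial args all ≥0)
  k=0: (−1)^0·6.0000/(6)·0.5049^4·0.8632^0 = +0.064977
  k=1: (−1)^1·6.0000/(2)·0.5049^2·0.8632^2 = -0.569788
d^2_{1,1}(2.0831) = +0.064977 -0.569788 = -0.504810
|D^2_{1,1}|² = |d^2_{1,1}(β)|² = (-0.504810)² = 0.254834 (the z-rotation phases have unit modulus)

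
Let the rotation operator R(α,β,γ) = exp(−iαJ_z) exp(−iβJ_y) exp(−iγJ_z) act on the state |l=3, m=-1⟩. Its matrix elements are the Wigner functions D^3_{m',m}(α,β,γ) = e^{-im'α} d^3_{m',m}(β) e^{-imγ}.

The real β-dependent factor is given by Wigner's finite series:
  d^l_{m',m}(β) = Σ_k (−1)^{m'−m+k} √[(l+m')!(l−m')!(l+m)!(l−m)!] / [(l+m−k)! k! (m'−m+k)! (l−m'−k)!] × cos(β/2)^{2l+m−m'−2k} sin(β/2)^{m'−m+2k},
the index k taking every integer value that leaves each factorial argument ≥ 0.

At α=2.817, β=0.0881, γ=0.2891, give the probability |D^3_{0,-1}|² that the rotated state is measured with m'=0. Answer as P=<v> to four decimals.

P=0.0228

D^3_{0,-1}(2.817,0.0881,0.2891) = e^{-i·0·2.817}·d^3_{0,-1}(0.0881)·e^{-i·-1·0.2891}. Compute d first:
c=cos(0.0881/2)=0.999030, s=sin(0.0881/2)=0.044036; N=√[6·6·2·24]=41.569219
The bounds max(0,m−m')=0 and min(l+m,l−m')=2 give 3 terms
  k=0: (−1)^1·41.5692/(12)·0.9990^5·0.0440^1 = -0.151806
  k=1: (−1)^2·41.5692/(4)·0.9990^3·0.0440^3 = +0.000885
  k=2: (−1)^3·41.5692/(12)·0.9990^1·0.0440^5 = -0.000001
d^3_{0,-1}(0.0881) = -0.151806 +0.000885 -0.000001 = -0.150922
|D^3_{0,-1}|² = |d^3_{0,-1}(β)|² = (-0.150922)² = 0.022777 (the z-rotation phases have unit modulus)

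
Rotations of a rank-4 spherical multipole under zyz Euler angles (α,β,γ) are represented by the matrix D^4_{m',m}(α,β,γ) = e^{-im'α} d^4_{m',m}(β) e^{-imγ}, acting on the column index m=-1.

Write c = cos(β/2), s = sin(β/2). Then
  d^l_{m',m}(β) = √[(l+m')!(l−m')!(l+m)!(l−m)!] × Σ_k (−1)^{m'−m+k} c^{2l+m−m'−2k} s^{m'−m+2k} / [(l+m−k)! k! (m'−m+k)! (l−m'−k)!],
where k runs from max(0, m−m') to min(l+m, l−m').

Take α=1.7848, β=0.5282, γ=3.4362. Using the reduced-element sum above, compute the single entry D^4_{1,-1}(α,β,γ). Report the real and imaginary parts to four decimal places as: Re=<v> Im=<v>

First d^4_{1,-1}(β=0.5282), then the phase factors e^{-i(1)α} and e^{-i(-1)γ}:
c=cos(0.5282/2)=0.965328, s=sin(0.5282/2)=0.261041; N=√[120·6·6·120]=720.000000
The bounds max(0,m−m')=0 and min(l+m,l−m')=3 give 4 terms
  k=0: (−1)^2·720.0000/(72)·0.9653^6·0.2610^2 = +0.551398
  k=1: (−1)^3·720.0000/(24)·0.9653^4·0.2610^4 = -0.120963
  k=2: (−1)^4·720.0000/(48)·0.9653^2·0.2610^6 = +0.004423
  k=3: (−1)^5·720.0000/(720)·0.9653^0·0.2610^8 = -0.000022
d^4_{1,-1}(0.5282) = +0.551398 -0.120963 +0.004423 -0.000022 = +0.434836
D = (-0.212374-0.977188i)·(+0.434836)·(-0.956916-0.290364i) = -0.035011+0.433424i

Re=-0.0350 Im=0.4334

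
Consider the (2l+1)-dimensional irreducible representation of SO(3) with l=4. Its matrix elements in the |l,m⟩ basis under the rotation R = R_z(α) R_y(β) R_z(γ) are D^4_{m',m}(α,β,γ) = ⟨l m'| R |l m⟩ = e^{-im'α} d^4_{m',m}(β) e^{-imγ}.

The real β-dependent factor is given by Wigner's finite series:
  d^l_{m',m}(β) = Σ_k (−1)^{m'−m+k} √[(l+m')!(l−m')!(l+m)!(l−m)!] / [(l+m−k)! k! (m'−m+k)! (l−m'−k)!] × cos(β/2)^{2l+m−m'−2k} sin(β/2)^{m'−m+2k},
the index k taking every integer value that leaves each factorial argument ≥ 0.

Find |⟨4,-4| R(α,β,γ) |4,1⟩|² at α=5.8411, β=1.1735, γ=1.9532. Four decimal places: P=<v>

P=0.0505

First d^4_{-4,1}(β=1.1735), then the phase factors e^{-i(-4)α} and e^{-i(1)γ}:
Half-angle: c=0.832744, s=0.553658. N=√(1·40320·120·6)=5387.986637
k∈{5} keeps every argument non-negative
  k=5: (−1)^0·5387.9866/(720)·0.8327^3·0.5537^5 = +0.224820
d^4_{-4,1}(1.1735) = +0.224820
|D^4_{-4,1}|² = |d^4_{-4,1}(β)|² = (+0.224820)² = 0.050544 (the z-rotation phases have unit modulus)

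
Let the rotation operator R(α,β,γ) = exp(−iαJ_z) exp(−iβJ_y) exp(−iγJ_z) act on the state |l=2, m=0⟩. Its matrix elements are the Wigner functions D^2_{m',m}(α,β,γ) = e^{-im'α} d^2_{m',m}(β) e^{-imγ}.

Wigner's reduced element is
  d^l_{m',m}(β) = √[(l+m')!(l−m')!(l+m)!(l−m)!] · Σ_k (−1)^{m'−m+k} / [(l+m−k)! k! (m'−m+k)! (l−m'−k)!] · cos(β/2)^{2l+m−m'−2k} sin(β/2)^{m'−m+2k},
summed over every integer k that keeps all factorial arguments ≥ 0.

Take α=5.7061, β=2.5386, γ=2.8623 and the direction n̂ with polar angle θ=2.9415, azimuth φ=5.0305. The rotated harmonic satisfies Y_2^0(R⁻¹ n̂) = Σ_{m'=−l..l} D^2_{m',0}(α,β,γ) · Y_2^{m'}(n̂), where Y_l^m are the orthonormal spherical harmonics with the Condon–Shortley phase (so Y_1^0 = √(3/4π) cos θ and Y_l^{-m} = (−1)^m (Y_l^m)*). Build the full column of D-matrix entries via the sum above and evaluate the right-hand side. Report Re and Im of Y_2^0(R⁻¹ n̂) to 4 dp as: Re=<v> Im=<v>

Need the full column D^2_{m',0} for m'=−2..2 at α=5.7061, β=2.5386, γ=2.8623.
cos(β/2)=0.296949, sin(β/2)=0.954893
d^2_{-2,0}: single k=2 term ⇒ +0.196947;  D = +0.079700-0.180100i
d^2_{-1,0}: k∈[1..2] ⇒ +0.061246 -0.633319 = -0.572073;  D = -0.479429+0.312114i
d^2_{0,0}: k∈[0..2] ⇒ +0.007776 -0.321614 +0.831418 = +0.517580;  D = +0.517580+0.000000i
d^2_{1,0}: k∈[0..1] ⇒ -0.061246 +0.633319 = +0.572073;  D = +0.479429+0.312114i
d^2_{2,0}: single k=0 term ⇒ +0.196947;  D = +0.079700+0.180100i
Y_2^{m'}(θ=2.9415,φ=5.0305) and Σ D·Y over m':
  (+0.0797-0.1801i)·(-0.0123+0.0091i)  (-0.4794+0.3121i)·(-0.0471-0.1429i)  (+0.5176+0.0000i)·(+0.5934+0.0000i)  (+0.4794+0.3121i)·(+0.0471-0.1429i)  (+0.0797+0.1801i)·(-0.0123-0.0091i)
Y_2^0(R⁻¹ n̂) = +0.442801+0.000000i

Re=0.4428 Im=0.0000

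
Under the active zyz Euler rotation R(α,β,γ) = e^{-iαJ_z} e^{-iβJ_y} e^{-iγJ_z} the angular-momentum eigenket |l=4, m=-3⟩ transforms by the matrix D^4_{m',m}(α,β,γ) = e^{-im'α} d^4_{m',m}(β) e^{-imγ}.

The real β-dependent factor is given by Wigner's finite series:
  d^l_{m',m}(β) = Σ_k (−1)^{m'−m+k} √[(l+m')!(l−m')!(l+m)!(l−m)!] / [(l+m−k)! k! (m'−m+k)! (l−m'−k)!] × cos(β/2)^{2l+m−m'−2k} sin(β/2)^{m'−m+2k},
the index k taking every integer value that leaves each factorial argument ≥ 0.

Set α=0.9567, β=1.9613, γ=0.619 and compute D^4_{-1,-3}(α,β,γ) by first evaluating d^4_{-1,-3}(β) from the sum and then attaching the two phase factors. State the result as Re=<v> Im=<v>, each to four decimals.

Re=0.4183 Im=-0.1423

First d^4_{-1,-3}(β=1.9613), then the phase factors e^{-i(-1)α} and e^{-i(-3)γ}:
With c≡cos(β/2)=0.556483 and s≡sin(β/2)=0.830859, N=[6·120·1·5040]^{1/2}=1904.940944
Admissible k: 0..1 (factorial args all ≥0)
  k=0: (−1)^2·1904.9409/(240)·0.5565^6·0.8309^2 = +0.162718
  k=1: (−1)^3·1904.9409/(144)·0.5565^4·0.8309^4 = -0.604554
d^4_{-1,-3}(1.9613) = +0.162718 -0.604554 = -0.441837
Attach z-rotation phases: D = e^{-i(-1)(0.9567)}·(-0.441837)·e^{-i(-3)(0.619)} = +0.418297-0.142293i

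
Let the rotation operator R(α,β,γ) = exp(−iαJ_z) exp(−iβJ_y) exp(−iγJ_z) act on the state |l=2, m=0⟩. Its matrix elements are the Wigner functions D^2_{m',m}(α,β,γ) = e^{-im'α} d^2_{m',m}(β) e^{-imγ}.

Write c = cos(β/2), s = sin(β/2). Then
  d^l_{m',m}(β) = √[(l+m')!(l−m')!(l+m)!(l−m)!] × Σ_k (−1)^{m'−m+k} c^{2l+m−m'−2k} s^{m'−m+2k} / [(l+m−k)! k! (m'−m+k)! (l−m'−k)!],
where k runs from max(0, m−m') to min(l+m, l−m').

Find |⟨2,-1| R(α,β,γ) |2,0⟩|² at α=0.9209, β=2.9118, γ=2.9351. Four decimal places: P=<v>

First d^2_{-1,0}(β=2.9118), then the phase factors e^{-i(-1)α} and e^{-i(0)γ}:
With c≡cos(β/2)=0.114644 and s≡sin(β/2)=0.993407, N=[1·6·2·2]^{1/2}=4.898979
k∈{1,2} keeps every argument non-negative
  k=1: (−1)^0·4.8990/(2)·0.1146^3·0.9934^1 = +0.003667
  k=2: (−1)^1·4.8990/(2)·0.1146^1·0.9934^3 = -0.275301
d^2_{-1,0}(2.9118) = +0.003667 -0.275301 = -0.271634
|D^2_{-1,0}|² = |d^2_{-1,0}(β)|² = (-0.271634)² = 0.073785 (the z-rotation phases have unit modulus)

P=0.0738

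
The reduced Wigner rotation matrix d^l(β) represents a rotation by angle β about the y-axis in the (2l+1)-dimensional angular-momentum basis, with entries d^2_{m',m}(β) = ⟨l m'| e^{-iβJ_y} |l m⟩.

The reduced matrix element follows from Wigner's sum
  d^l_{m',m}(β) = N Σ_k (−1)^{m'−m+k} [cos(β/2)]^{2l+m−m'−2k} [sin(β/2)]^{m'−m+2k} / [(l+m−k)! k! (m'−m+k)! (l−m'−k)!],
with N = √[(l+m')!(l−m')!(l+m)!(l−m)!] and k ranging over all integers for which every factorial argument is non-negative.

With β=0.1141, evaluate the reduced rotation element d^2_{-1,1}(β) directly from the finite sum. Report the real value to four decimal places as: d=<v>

d=0.0097

d^2_{-1,1}(β=0.1141) via Wigner's sum:
With c≡cos(β/2)=0.998373 and s≡sin(β/2)=0.057019, N=[1·6·6·1]^{1/2}=6.000000
Admissible k: 2..3 (factorial args all ≥0)
  k=2: (−1)^0·6.0000/(2)·0.9984^2·0.0570^2 = +0.009722
  k=3: (−1)^1·6.0000/(6)·0.9984^0·0.0570^4 = -0.000011
d^2_{-1,1}(0.1141) = +0.009722 -0.000011 = +0.009711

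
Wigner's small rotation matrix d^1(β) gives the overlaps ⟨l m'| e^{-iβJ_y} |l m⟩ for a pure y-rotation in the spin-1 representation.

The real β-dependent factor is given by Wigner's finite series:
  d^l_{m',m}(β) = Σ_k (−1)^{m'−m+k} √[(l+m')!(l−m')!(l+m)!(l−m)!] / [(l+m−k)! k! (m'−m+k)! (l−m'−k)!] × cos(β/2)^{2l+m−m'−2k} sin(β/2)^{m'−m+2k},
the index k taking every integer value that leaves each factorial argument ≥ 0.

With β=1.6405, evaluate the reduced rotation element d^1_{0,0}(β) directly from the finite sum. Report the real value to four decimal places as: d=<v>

d=-0.0696

d^1_{0,0}(β=1.6405) via Wigner's sum:
With c≡cos(β/2)=0.682038 and s≡sin(β/2)=0.731316, N=[1·1·1·1]^{1/2}=1.000000
k∈{0,1} keeps every argument non-negative
  k=0: (−1)^0·1.0000/(1)·0.6820^2·0.7313^0 = +0.465176
  k=1: (−1)^1·1.0000/(1)·0.6820^0·0.7313^2 = -0.534824
d^1_{0,0}(1.6405) = +0.465176 -0.534824 = -0.069647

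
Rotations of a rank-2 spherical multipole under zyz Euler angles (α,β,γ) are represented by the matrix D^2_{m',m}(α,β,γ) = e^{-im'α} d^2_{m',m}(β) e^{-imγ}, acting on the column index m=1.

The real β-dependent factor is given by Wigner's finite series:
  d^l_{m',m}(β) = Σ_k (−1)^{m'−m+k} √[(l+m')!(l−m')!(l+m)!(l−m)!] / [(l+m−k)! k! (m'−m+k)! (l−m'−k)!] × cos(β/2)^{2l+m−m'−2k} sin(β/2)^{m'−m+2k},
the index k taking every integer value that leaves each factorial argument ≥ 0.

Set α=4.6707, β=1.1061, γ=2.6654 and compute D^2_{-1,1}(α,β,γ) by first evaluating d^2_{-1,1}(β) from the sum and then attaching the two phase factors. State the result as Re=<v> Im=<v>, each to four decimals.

Re=-0.2203 Im=0.4746

First d^2_{-1,1}(β=1.1061), then the phase factors e^{-i(-1)α} and e^{-i(1)γ}:
With c≡cos(β/2)=0.850926 and s≡sin(β/2)=0.525285, N=[1·6·6·1]^{1/2}=6.000000
k∈{2,3} keeps every argument non-negative
  k=2: (−1)^0·6.0000/(2)·0.8509^2·0.5253^2 = +0.599370
  k=3: (−1)^1·6.0000/(6)·0.8509^0·0.5253^4 = -0.076134
d^2_{-1,1}(1.1061) = +0.599370 -0.076134 = +0.523236
D = (-0.041677-0.999131i)·(+0.523236)·(-0.888747-0.458399i) = -0.220262+0.474616i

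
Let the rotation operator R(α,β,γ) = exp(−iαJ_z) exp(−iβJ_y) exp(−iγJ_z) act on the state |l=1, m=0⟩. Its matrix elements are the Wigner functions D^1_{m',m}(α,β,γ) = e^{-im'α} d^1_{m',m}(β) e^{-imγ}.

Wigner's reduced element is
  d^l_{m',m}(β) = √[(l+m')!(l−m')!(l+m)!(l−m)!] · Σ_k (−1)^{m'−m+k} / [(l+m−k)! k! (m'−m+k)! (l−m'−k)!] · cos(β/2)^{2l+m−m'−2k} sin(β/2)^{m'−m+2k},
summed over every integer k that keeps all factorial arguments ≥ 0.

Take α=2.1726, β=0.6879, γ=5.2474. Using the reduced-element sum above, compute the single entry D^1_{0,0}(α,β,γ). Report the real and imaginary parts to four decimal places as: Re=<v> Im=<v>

Split into d^1_{0,0}(β=0.6879) × two z-phases.
Half-angle: c=0.941430, s=0.337208. N=√(1·1·1·1)=1.000000
k∈{0,1} keeps every argument non-negative
  k=0: (−1)^0·1.0000/(1)·0.9414^2·0.3372^0 = +0.886291
  k=1: (−1)^1·1.0000/(1)·0.9414^0·0.3372^2 = -0.113709
d^1_{0,0}(0.6879) = +0.886291 -0.113709 = +0.772581
Phases: e^{-i·(0)·2.1726}=+1.000000+0.000000i, e^{-i·(0)·5.2474}=+1.000000+0.000000i ⇒ D=+0.772581+0.000000i

Re=0.7726 Im=0.0000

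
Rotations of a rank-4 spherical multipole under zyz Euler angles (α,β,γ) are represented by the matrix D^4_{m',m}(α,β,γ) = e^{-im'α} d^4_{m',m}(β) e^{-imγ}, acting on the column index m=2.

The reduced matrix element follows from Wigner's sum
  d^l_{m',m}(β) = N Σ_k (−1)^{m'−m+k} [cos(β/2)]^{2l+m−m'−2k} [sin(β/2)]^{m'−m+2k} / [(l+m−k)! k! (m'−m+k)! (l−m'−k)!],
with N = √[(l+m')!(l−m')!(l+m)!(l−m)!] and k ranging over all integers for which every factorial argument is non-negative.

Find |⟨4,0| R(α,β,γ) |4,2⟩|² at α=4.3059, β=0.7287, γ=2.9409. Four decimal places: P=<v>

Split into d^4_{0,2}(β=0.7287) × two z-phases.
With c≡cos(β/2)=0.934356 and s≡sin(β/2)=0.356342, N=[24·24·720·2]^{1/2}=910.735966
k∈{2,3,4} keeps every argument non-negative
  k=2: (−1)^0·910.7360/(96)·0.9344^6·0.3563^2 = +0.801546
  k=3: (−1)^1·910.7360/(36)·0.9344^4·0.3563^4 = -0.310890
  k=4: (−1)^2·910.7360/(96)·0.9344^2·0.3563^6 = +0.016957
d^4_{0,2}(0.7287) = +0.801546 -0.310890 +0.016957 = +0.507613
|D^4_{0,2}|² = |d^4_{0,2}(β)|² = (+0.507613)² = 0.257671 (the z-rotation phases have unit modulus)

P=0.2577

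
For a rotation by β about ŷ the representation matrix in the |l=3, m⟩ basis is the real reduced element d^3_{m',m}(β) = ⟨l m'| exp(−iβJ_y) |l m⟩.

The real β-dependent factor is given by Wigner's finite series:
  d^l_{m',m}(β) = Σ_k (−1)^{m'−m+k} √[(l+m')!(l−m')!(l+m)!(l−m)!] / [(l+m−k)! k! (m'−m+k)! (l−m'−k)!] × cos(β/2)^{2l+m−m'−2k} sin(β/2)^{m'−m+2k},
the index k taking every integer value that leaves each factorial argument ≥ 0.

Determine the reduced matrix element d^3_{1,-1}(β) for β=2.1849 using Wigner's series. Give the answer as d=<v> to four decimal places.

d=-0.3510

d^3_{1,-1}(β=2.1849) via Wigner's sum:
c=cos(2.1849/2)=0.460312, s=sin(2.1849/2)=0.887757; N=√[24·2·2·24]=48.000000
k∈{0,1,2} keeps every argument non-negative
  k=0: (−1)^2·48.0000/(8)·0.4603^4·0.8878^2 = +0.212299
  k=1: (−1)^3·48.0000/(6)·0.4603^2·0.8878^4 = -1.052861
  k=2: (−1)^4·48.0000/(48)·0.4603^0·0.8878^6 = +0.489515
d^3_{1,-1}(2.1849) = +0.212299 -1.052861 +0.489515 = -0.351048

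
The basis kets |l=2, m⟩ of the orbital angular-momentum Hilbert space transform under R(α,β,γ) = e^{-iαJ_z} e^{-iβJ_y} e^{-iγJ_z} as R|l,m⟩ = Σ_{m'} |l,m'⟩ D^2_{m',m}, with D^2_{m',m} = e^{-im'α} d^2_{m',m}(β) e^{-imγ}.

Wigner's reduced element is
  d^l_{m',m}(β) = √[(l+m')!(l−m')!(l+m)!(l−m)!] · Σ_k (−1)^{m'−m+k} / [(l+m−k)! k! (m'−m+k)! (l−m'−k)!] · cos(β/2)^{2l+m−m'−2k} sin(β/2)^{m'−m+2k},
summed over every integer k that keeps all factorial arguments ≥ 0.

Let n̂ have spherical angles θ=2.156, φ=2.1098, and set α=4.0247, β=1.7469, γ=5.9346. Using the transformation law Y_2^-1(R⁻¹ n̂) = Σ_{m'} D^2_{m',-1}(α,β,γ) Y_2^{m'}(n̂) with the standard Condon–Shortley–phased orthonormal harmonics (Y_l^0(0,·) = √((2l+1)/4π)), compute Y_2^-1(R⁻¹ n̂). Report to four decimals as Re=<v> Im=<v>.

Re=-0.1148 Im=-0.0744

Need the full column D^2_{m',-1} for m'=−2..2 at α=4.0247, β=1.7469, γ=5.9346.
cos(β/2)=0.642186, sin(β/2)=0.766549
d^2_{-2,-1}: single k=1 term ⇒ +0.406024;  D = +0.061947+0.401271i
d^2_{-1,-1}: k∈[0..1] ⇒ +0.170076 -0.726980 = -0.556904;  D = +0.479223+0.283704i
d^2_{0,-1}: k∈[0..1] ⇒ -0.497276 +0.708527 = +0.211250;  D = +0.198545-0.072156i
d^2_{1,-1}: k∈[0..1] ⇒ +0.726980 -0.345271 = +0.381709;  D = -0.126973+0.359972i
d^2_{2,-1}: single k=0 term ⇒ -0.578510;  D = +0.299417+0.494998i
Y_2^{m'}(θ=2.156,φ=2.1098) and Σ D·Y over m':
  (+0.0619+0.4013i)·(-0.1270+0.2365i)  (+0.4792+0.2837i)·(+0.1826+0.3053i)  (+0.1985-0.0722i)·(-0.0267+0.0000i)  (-0.1270+0.3600i)·(-0.1826+0.3053i)  (+0.2994+0.4950i)·(-0.1270-0.2365i)
Y_2^-1(R⁻¹ n̂) = -0.114849-0.074430i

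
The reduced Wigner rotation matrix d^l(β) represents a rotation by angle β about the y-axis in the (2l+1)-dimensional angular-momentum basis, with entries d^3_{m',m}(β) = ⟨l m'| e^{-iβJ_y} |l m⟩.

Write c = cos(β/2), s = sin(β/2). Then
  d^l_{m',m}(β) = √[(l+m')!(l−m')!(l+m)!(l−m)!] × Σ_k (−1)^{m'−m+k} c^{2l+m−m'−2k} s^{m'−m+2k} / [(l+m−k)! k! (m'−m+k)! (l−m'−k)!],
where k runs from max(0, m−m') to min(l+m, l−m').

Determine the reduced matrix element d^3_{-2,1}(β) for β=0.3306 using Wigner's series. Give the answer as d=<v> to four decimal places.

d^3_{-2,1}(β=0.3306) via Wigner's sum:
c=cos(0.3306/2)=0.986369, s=sin(0.3306/2)=0.164548; N=√[1·120·24·2]=75.894664
k: max(0,(1)−(-2))=3 … min(3+(1),3−(-2))=4
  k=3: (−1)^0·75.8947/(12)·0.9864^3·0.1645^3 = +0.027041
  k=4: (−1)^1·75.8947/(24)·0.9864^1·0.1645^5 = -0.000376
d^3_{-2,1}(0.3306) = +0.027041 -0.000376 = +0.026665

d=0.0267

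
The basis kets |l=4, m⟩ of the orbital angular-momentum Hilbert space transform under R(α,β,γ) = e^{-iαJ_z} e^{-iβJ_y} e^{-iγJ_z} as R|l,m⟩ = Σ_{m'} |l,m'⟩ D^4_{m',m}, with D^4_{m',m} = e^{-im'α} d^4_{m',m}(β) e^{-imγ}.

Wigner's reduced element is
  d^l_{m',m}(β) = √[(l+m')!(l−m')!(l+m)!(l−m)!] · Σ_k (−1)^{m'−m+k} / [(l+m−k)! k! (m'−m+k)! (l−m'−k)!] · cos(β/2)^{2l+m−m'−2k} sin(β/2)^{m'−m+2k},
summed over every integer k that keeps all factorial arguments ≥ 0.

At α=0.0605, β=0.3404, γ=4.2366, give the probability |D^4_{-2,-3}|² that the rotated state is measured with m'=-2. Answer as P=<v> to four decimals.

P=0.2721

Split into d^4_{-2,-3}(β=0.3404) × two z-phases.
c=cos(0.3404/2)=0.985551, s=sin(0.3404/2)=0.169379; N=√[2·720·1·5040]=2693.993318
The bounds max(0,m−m')=0 and min(l+m,l−m')=1 give 2 terms
  k=0: (−1)^1·2693.9933/(720)·0.9856^7·0.1694^1 = -0.572372
  k=1: (−1)^2·2693.9933/(240)·0.9856^5·0.1694^3 = +0.050718
d^4_{-2,-3}(0.3404) = -0.572372 +0.050718 = -0.521654
|D^4_{-2,-3}|² = |d^4_{-2,-3}(β)|² = (-0.521654)² = 0.272123 (the z-rotation phases have unit modulus)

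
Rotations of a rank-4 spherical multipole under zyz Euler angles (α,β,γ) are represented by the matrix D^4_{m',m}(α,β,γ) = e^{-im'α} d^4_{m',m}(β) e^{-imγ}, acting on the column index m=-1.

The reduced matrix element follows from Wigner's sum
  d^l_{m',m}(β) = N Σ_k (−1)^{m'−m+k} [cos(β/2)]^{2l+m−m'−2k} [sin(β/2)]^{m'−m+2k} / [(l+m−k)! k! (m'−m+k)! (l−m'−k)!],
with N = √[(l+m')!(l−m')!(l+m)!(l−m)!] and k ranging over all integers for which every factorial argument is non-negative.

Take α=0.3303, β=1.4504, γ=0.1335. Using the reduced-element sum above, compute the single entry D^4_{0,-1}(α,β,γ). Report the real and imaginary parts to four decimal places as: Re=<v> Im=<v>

Re=0.1915 Im=0.0257

First d^4_{0,-1}(β=1.4504), then the phase factors e^{-i(0)α} and e^{-i(-1)γ}:
Half-angle: c=0.748367, s=0.663285. N=√(24·24·6·120)=643.987578
Admissible k: 0..3 (factorial args all ≥0)
  k=0: (−1)^1·643.9876/(144)·0.7484^7·0.6633^1 = -0.389957
  k=1: (−1)^2·643.9876/(24)·0.7484^5·0.6633^3 = +1.837975
  k=2: (−1)^3·643.9876/(24)·0.7484^3·0.6633^5 = -1.443813
  k=3: (−1)^4·643.9876/(144)·0.7484^1·0.6633^7 = +0.189030
d^4_{0,-1}(1.4504) = -0.389957 +1.837975 -1.443813 +0.189030 = +0.193235
D = (+1.000000+0.000000i)·(+0.193235)·(+0.991102+0.133104i) = +0.191515+0.025720i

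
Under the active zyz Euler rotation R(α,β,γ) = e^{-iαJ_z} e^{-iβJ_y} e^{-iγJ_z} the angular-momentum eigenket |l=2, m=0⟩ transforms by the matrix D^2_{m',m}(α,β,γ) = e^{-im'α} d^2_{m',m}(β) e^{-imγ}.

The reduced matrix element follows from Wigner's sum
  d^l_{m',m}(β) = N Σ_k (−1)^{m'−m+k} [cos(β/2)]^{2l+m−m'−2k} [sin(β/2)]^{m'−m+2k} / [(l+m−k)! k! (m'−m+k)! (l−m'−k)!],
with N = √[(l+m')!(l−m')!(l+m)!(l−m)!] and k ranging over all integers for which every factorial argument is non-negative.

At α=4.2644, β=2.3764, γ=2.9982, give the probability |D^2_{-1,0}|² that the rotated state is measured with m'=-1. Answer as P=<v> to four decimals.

First d^2_{-1,0}(β=2.3764), then the phase factors e^{-i(-1)α} and e^{-i(0)γ}:
With c≡cos(β/2)=0.373330 and s≡sin(β/2)=0.927698, N=[1·6·2·2]^{1/2}=4.898979
k: max(0,(0)−(-1))=1 … min(2+(0),2−(-1))=2
  k=1: (−1)^0·4.8990/(2)·0.3733^3·0.9277^1 = +0.118239
  k=2: (−1)^1·4.8990/(2)·0.3733^1·0.9277^3 = -0.730112
d^2_{-1,0}(2.3764) = +0.118239 -0.730112 = -0.611872
|D^2_{-1,0}|² = |d^2_{-1,0}(β)|² = (-0.611872)² = 0.374388 (the z-rotation phases have unit modulus)

P=0.3744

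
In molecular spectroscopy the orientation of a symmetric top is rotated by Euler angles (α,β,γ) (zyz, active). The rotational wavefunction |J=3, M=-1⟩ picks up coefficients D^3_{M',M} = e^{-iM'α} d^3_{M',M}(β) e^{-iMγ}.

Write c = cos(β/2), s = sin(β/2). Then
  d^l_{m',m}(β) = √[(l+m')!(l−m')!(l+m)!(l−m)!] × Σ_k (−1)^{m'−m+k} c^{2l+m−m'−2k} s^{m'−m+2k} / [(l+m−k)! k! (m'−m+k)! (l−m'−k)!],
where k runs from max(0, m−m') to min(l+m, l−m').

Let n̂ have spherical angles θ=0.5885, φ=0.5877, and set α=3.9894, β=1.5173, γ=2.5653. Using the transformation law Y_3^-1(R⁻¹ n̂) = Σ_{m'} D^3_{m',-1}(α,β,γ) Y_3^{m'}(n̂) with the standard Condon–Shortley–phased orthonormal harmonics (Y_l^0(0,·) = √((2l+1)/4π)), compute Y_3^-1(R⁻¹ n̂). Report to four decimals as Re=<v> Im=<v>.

Re=0.0532 Im=-0.0232

Need the full column D^3_{m',-1} for m'=−3..3 at α=3.9894, β=1.5173, γ=2.5653.
cos(β/2)=0.725765, sin(β/2)=0.687942
d^3_{-3,-1}: single k=2 term ⇒ +0.508551;  D = -0.196320+0.469130i
d^3_{-2,-1}: k∈[1..2] ⇒ +0.438060 -0.787181 = -0.349122;  D = +0.152319+0.314141i
d^3_{-1,-1}: k∈[0..2] ⇒ +0.146143 -1.050459 +0.707867 = -0.196449;  D = -0.189252-0.052686i
d^3_{0,-1}: k∈[0..2] ⇒ -0.479870 +1.293471 -0.387389 = +0.426212;  D = -0.357374+0.232251i
d^3_{1,-1}: k∈[0..2] ⇒ +0.787844 -0.943823 +0.106002 = -0.049977;  D = -0.007305+0.049441i
d^3_{2,-1}: k∈[0..1] ⇒ -0.787181 +0.353636 = -0.433545;  D = -0.279666-0.331283i
d^3_{3,-1}: single k=0 term ⇒ +0.456926;  D = -0.456817-0.009996i
Y_3^{m'}(θ=0.5885,φ=0.5877) and Σ D·Y over m':
  (-0.1963+0.4691i)·(-0.0136-0.0701i)  (+0.1523+0.3141i)·(+0.1009-0.2417i)  (-0.1893-0.0527i)·(+0.3672-0.2446i)  (-0.3574+0.2323i)·(+0.1425+0.0000i)  (-0.0073+0.0494i)·(-0.3672-0.2446i)  (-0.2797-0.3313i)·(+0.1009+0.2417i)  (-0.4568-0.0100i)·(+0.0136-0.0701i)
Y_3^-1(R⁻¹ n̂) = +0.053243-0.023246i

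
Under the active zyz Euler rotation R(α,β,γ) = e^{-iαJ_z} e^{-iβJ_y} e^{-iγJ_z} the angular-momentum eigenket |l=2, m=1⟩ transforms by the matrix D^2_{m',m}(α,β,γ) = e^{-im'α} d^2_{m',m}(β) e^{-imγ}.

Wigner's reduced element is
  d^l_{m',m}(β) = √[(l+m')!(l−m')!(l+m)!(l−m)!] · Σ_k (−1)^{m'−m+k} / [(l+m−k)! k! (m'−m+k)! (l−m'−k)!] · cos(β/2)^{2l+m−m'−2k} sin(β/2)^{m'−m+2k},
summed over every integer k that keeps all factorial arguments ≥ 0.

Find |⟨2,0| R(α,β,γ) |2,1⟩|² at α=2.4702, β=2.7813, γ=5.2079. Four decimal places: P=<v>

Split into d^2_{0,1}(β=2.7813) × two z-phases.
With c≡cos(β/2)=0.179174 and s≡sin(β/2)=0.983817, N=[2·2·6·1]^{1/2}=4.898979
Admissible k: 1..2 (factorial args all ≥0)
  k=1: (−1)^0·4.8990/(2)·0.1792^3·0.9838^1 = +0.013862
  k=2: (−1)^1·4.8990/(2)·0.1792^1·0.9838^3 = -0.417920
d^2_{0,1}(2.7813) = +0.013862 -0.417920 = -0.404058
|D^2_{0,1}|² = |d^2_{0,1}(β)|² = (-0.404058)² = 0.163263 (the z-rotation phases have unit modulus)

P=0.1633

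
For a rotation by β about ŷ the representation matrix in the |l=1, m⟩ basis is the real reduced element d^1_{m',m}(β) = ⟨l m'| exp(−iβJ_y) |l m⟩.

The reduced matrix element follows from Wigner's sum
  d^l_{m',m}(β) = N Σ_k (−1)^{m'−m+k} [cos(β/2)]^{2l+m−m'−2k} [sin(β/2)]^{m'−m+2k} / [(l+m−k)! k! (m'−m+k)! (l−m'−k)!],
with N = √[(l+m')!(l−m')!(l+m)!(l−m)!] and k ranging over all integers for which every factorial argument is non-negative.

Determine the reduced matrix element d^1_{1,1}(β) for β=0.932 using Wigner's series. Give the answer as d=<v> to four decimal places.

d=0.7981

d^1_{1,1}(β=0.932) via Wigner's sum:
Half-angle: c=0.893373, s=0.449316. N=√(2·1·2·1)=2.000000
The bounds max(0,m−m')=0 and min(l+m,l−m')=0 give 1 term
  k=0: (−1)^0·2.0000/(2)·0.8934^2·0.4493^0 = +0.798115
d^1_{1,1}(0.932) = +0.798115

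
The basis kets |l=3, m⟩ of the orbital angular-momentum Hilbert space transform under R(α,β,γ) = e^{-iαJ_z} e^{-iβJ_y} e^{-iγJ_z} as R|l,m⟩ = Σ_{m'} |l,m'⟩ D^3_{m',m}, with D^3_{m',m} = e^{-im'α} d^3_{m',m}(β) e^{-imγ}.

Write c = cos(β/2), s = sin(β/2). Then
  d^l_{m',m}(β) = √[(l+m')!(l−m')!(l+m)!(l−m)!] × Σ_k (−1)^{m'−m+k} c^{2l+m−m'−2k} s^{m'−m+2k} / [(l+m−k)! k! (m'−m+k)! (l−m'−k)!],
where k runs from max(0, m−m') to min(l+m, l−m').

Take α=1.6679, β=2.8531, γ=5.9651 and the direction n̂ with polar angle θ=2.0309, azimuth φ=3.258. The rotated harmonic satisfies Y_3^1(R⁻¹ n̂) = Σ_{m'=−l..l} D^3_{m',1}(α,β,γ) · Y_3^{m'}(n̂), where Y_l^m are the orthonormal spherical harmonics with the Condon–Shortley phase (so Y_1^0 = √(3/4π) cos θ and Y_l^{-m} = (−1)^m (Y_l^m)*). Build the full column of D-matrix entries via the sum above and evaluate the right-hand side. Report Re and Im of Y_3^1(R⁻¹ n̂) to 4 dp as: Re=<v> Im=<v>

Need the full column D^3_{m',1} for m'=−3..3 at α=1.6679, β=2.8531, γ=5.9651.
cos(β/2)=0.143747, sin(β/2)=0.989615
d^3_{-3,1}: single k=4 term ⇒ +0.076755;  D = +0.043932-0.062938i
d^3_{-2,1}: k∈[3..4] ⇒ +0.018206 -0.431448 = -0.413241;  D = +0.360191+0.202561i
d^3_{-1,1}: k∈[2..4] ⇒ +0.002509 -0.158544 +0.939283 = +0.783248;  D = -0.315933+0.716703i
d^3_{0,1}: k∈[1..3] ⇒ +0.000210 -0.029916 +0.472627 = +0.442921;  D = +0.420703+0.138523i
d^3_{1,1}: k∈[0..2] ⇒ +0.000009 -0.003345 +0.118908 = +0.115572;  D = +0.025332-0.112761i
d^3_{2,1}: k∈[0..1] ⇒ -0.000192 +0.018206 = +0.018014;  D = -0.017876-0.002226i
d^3_{3,1}: single k=0 term ⇒ +0.001619;  D = -0.000043+0.001619i
Y_3^{m'}(θ=2.0309,φ=3.258) and Σ D·Y over m':
  (+0.0439-0.0629i)·(-0.2820+0.1027i)  (+0.3602+0.2026i)·(-0.3545+0.0841i)  (-0.3159+0.7167i)·(+0.0041-0.0005i)  (+0.4207+0.1385i)·(+0.3338+0.0000i)  (+0.0253-0.1128i)·(-0.0041-0.0005i)  (-0.0179-0.0022i)·(-0.3545-0.0841i)  (-0.0000+0.0016i)·(+0.2820+0.1027i)
Y_3^1(R⁻¹ n̂) = -0.005357+0.033217i

Re=-0.0054 Im=0.0332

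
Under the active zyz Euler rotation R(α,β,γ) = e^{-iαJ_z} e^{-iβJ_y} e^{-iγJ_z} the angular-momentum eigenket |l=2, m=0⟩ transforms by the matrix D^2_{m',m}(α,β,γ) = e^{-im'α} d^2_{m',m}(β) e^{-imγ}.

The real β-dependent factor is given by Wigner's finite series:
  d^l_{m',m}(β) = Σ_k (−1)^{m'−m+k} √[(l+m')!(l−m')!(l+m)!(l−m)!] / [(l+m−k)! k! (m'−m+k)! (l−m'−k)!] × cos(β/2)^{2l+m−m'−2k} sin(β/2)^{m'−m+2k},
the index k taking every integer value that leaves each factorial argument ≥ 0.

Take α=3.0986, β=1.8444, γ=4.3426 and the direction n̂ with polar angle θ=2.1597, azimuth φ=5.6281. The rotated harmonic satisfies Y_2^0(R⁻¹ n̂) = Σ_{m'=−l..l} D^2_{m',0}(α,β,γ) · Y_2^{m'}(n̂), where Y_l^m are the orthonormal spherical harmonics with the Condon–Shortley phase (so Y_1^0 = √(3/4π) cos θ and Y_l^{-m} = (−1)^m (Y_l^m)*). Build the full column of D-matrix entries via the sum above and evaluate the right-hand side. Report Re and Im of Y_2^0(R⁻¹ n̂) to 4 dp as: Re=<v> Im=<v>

Re=-0.0739 Im=0.0000

Need the full column D^2_{m',0} for m'=−2..2 at α=3.0986, β=1.8444, γ=4.3426.
cos(β/2)=0.604068, sin(β/2)=0.796932
d^2_{-2,0}: single k=2 term ⇒ +0.567663;  D = +0.565566-0.048751i
d^2_{-1,0}: k∈[1..2] ⇒ +0.430284 -0.748904 = -0.318620;  D = +0.318326-0.013694i
d^2_{0,0}: k∈[0..2] ⇒ +0.133151 -0.926990 +0.403354 = -0.390486;  D = -0.390486+0.000000i
d^2_{1,0}: k∈[0..1] ⇒ -0.430284 +0.748904 = +0.318620;  D = -0.318326-0.013694i
d^2_{2,0}: single k=0 term ⇒ +0.567663;  D = +0.565566+0.048751i
Y_2^{m'}(θ=2.1597,φ=5.6281) and Σ D·Y over m':
  (+0.5656-0.0488i)·(+0.0688+0.2581i)  (+0.3183-0.0137i)·(-0.2830-0.2174i)  (-0.3905+0.0000i)·(-0.0235+0.0000i)  (-0.3183-0.0137i)·(+0.2830-0.2174i)  (+0.5656+0.0488i)·(+0.0688-0.2581i)
Y_2^0(R⁻¹ n̂) = -0.073921+0.000000i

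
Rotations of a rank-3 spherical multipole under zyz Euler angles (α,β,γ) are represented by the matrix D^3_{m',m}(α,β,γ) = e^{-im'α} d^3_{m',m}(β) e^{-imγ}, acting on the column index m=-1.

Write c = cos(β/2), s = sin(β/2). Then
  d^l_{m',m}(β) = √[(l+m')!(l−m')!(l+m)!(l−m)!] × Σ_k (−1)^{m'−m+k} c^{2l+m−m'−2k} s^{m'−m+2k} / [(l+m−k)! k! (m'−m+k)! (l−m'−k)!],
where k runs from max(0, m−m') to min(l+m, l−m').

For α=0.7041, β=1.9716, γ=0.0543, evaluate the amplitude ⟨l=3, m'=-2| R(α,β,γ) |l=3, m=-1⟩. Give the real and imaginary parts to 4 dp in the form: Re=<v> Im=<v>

Re=-0.0521 Im=-0.4789

First d^3_{-2,-1}(β=1.9716), then the phase factors e^{-i(-2)α} and e^{-i(-1)γ}:
With c≡cos(β/2)=0.552196 and s≡sin(β/2)=0.833714, N=[1·120·2·24]^{1/2}=75.894664
The bounds max(0,m−m')=1 and min(l+m,l−m')=2 give 2 terms
  k=1: (−1)^0·75.8947/(24)·0.5522^5·0.8337^1 = +0.135358
  k=2: (−1)^1·75.8947/(12)·0.5522^3·0.8337^3 = -0.617109
d^3_{-2,-1}(1.9716) = +0.135358 -0.617109 = -0.481751
Attach z-rotation phases: D = e^{-i(-2)(0.7041)}·(-0.481751)·e^{-i(-1)(0.0543)} = -0.052070-0.478929i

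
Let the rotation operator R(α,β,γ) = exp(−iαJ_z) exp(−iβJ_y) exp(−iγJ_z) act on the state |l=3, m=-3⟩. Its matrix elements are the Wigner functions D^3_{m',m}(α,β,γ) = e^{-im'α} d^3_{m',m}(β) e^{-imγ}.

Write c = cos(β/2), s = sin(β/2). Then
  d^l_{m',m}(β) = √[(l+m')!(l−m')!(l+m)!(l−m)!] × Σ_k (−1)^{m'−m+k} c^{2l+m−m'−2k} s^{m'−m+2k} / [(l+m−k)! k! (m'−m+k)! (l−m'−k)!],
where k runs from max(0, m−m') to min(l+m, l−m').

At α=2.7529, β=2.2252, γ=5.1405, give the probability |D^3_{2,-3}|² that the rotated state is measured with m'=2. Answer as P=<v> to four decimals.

Split into d^3_{2,-3}(β=2.2252) × two z-phases.
Half-angle: c=0.442331, s=0.896852. N=√(120·1·1·720)=293.938769
k∈{0} keeps every argument non-negative
  k=0: (−1)^5·293.9388/(120)·0.4423^1·0.8969^5 = -0.628676
d^3_{2,-3}(2.2252) = -0.628676
|D^3_{2,-3}|² = |d^3_{2,-3}(β)|² = (-0.628676)² = 0.395233 (the z-rotation phases have unit modulus)

P=0.3952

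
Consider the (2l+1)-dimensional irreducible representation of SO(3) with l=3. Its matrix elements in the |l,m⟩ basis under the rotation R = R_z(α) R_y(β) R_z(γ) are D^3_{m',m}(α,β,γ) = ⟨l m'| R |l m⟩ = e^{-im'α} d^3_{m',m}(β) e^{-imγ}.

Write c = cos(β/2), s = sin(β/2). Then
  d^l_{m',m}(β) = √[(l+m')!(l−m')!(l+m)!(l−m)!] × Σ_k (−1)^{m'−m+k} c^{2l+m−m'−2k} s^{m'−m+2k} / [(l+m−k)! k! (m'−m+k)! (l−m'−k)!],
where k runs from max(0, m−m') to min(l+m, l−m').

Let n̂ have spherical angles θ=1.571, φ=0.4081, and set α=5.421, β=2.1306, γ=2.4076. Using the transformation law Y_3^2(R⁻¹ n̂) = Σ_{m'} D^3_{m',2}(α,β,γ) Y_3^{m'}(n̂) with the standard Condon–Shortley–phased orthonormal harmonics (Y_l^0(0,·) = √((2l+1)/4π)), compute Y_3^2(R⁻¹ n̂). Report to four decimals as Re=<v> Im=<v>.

Need the full column D^3_{m',2} for m'=−3..3 at α=5.421, β=2.1306, γ=2.4076.
cos(β/2)=0.484242, sin(β/2)=0.874934
d^3_{-3,2}: single k=5 term ⇒ +0.608156;  D = +0.265745-0.547022i
d^3_{-2,2}: k∈[4..5] ⇒ +0.687062 -0.448593 = +0.238469;  D = +0.230674-0.060472i
d^3_{-1,2}: k∈[3..4] ⇒ +0.480998 -0.785126 = -0.304128;  D = -0.250008-0.173177i
d^3_{0,2}: k∈[2..3] ⇒ +0.230547 -0.752639 = -0.522092;  D = -0.053582-0.519335i
d^3_{1,2}: k∈[1..2] ⇒ +0.073669 -0.480998 = -0.407328;  D = +0.280432-0.295422i
d^3_{2,2}: k∈[0..1] ⇒ +0.012894 -0.210460 = -0.197567;  D = +0.197312+0.010025i
d^3_{3,2}: single k=0 term ⇒ -0.057064;  D = +0.034890+0.045155i
Y_3^{m'}(θ=1.571,φ=0.4081) and Σ D·Y over m':
  (+0.2657-0.5470i)·(+0.1417-0.3924i)  (+0.2307-0.0605i)·(-0.0001+0.0002i)  (-0.2500-0.1732i)·(-0.2966+0.1283i)  (-0.0536-0.5193i)·(+0.0002+0.0000i)  (+0.2804-0.2954i)·(+0.2966+0.1283i)  (+0.1973+0.0100i)·(-0.0001-0.0002i)  (+0.0349+0.0452i)·(-0.1417-0.3924i)
Y_3^2(R⁻¹ n̂) = +0.053153-0.234350i

Re=0.0532 Im=-0.2344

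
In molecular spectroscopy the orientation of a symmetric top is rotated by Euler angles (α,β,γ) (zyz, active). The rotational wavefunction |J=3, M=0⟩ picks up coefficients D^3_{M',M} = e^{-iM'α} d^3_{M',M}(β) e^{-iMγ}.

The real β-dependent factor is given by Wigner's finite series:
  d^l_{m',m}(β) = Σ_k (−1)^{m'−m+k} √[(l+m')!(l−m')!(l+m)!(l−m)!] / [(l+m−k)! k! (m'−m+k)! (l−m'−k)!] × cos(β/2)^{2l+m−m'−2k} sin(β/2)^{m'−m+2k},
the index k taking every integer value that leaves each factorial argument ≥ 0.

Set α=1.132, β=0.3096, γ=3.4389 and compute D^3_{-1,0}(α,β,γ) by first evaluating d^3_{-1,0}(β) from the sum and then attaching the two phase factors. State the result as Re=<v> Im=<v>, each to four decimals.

Re=0.1982 Im=0.4223

D^3_{-1,0}(1.132,0.3096,3.4389) = e^{-i·-1·1.132}·d^3_{-1,0}(0.3096)·e^{-i·0·3.4389}. Compute d first:
c=cos(0.3096/2)=0.988042, s=sin(0.3096/2)=0.154182; N=√[2·24·6·6]=41.569219
The bounds max(0,m−m')=1 and min(l+m,l−m')=3 give 3 terms
  k=1: (−1)^0·41.5692/(12)·0.9880^5·0.1542^1 = +0.502925
  k=2: (−1)^1·41.5692/(4)·0.9880^3·0.1542^3 = -0.036740
  k=3: (−1)^2·41.5692/(12)·0.9880^1·0.1542^5 = +0.000298
d^3_{-1,0}(0.3096) = +0.502925 -0.036740 +0.000298 = +0.466483
Phases: e^{-i·(-1)·1.132}=+0.424850+0.905264i, e^{-i·(0)·3.4389}=+1.000000+0.000000i ⇒ D=+0.198185+0.422290i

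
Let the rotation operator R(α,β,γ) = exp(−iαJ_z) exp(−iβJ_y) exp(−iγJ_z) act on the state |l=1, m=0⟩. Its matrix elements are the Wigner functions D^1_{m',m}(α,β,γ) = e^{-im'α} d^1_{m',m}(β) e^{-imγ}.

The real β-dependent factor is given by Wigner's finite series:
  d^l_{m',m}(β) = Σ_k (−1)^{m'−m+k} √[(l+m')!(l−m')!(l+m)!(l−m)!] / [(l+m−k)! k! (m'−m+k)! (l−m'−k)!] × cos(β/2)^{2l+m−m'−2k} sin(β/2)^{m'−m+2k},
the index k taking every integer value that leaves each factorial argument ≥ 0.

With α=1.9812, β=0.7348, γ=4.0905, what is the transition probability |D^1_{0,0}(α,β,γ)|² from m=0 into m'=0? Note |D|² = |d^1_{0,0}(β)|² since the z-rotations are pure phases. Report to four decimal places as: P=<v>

P=0.5505

Split into d^1_{0,0}(β=0.7348) × two z-phases.
c=cos(0.7348/2)=0.933264, s=sin(0.7348/2)=0.359190; N=√[1·1·1·1]=1.000000
k: max(0,(0)−(0))=0 … min(1+(0),1−(0))=1
  k=0: (−1)^0·1.0000/(1)·0.9333^2·0.3592^0 = +0.870982
  k=1: (−1)^1·1.0000/(1)·0.9333^0·0.3592^2 = -0.129018
d^1_{0,0}(0.7348) = +0.870982 -0.129018 = +0.741965
|D^1_{0,0}|² = |d^1_{0,0}(β)|² = (+0.741965)² = 0.550512 (the z-rotation phases have unit modulus)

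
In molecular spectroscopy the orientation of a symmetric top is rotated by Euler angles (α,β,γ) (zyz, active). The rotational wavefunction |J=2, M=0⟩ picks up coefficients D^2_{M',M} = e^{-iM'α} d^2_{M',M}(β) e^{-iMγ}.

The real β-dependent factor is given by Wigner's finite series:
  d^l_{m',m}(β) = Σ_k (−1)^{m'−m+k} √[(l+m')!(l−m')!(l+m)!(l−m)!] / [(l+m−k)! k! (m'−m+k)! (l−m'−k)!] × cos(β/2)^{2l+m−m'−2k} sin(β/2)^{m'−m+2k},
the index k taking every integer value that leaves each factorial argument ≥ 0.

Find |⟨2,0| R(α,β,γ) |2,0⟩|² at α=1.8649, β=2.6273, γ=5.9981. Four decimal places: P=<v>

Split into d^2_{0,0}(β=2.6273) × two z-phases.
Half-angle: c=0.254322, s=0.967120. N=√(2·2·2·2)=4.000000
The bounds max(0,m−m')=0 and min(l+m,l−m')=2 give 3 terms
  k=0: (−1)^0·4.0000/(4)·0.2543^4·0.9671^0 = +0.004183
  k=1: (−1)^1·4.0000/(1)·0.2543^2·0.9671^2 = -0.241984
  k=2: (−1)^2·4.0000/(4)·0.2543^0·0.9671^4 = +0.874824
d^2_{0,0}(2.6273) = +0.004183 -0.241984 +0.874824 = +0.637023
|D^2_{0,0}|² = |d^2_{0,0}(β)|² = (+0.637023)² = 0.405799 (the z-rotation phases have unit modulus)

P=0.4058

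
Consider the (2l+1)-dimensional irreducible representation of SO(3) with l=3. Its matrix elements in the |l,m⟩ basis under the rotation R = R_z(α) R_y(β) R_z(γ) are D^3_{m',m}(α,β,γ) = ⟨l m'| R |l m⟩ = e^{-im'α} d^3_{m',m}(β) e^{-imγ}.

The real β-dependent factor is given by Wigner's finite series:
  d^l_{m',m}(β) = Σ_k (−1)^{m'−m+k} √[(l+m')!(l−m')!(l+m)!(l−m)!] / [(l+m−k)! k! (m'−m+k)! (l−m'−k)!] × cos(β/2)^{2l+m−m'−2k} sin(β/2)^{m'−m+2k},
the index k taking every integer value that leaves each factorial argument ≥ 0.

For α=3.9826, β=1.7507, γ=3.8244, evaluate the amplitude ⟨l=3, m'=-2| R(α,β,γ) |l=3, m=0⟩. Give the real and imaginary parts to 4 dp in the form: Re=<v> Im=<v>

Re=0.0263 Im=-0.2357

D^3_{-2,0}(3.9826,1.7507,3.8244) = e^{-i·-2·3.9826}·d^3_{-2,0}(1.7507)·e^{-i·0·3.8244}. Compute d first:
With c≡cos(β/2)=0.640728 and s≡sin(β/2)=0.767768, N=[1·120·6·6]^{1/2}=65.726707
Admissible k: 2..3 (factorial args all ≥0)
  k=2: (−1)^0·65.7267/(12)·0.6407^4·0.7678^2 = +0.544146
  k=3: (−1)^1·65.7267/(12)·0.6407^2·0.7678^4 = -0.781318
d^3_{-2,0}(1.7507) = +0.544146 -0.781318 = -0.237172
D = (-0.110989+0.993822i)·(-0.237172)·(+1.000000+0.000000i) = +0.026324-0.235706i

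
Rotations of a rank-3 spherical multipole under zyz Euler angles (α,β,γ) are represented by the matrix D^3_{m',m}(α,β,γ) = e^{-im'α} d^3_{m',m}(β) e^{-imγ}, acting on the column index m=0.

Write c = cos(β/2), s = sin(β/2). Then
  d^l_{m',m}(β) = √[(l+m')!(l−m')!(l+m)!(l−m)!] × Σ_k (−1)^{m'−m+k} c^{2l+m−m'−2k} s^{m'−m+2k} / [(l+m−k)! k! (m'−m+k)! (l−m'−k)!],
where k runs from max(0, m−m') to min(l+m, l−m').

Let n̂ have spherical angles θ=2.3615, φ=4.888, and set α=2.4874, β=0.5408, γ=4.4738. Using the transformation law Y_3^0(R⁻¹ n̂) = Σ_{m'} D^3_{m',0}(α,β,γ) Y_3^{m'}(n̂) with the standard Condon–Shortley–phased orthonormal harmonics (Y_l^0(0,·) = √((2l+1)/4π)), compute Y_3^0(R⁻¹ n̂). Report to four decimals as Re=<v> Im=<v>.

Re=-0.2754 Im=0.0000

Need the full column D^3_{m',0} for m'=−3..3 at α=2.4874, β=0.5408, γ=4.4738.
cos(β/2)=0.963664, sin(β/2)=0.267117
d^3_{-3,0}: single k=3 term ⇒ +0.076277;  D = +0.029125+0.070498i
d^3_{-2,0}: k∈[2..3] ⇒ +0.337028 -0.025895 = +0.311133;  D = +0.080711-0.300482i
d^3_{-1,0}: k∈[1..3] ⇒ +0.768990 -0.177253 +0.004540 = +0.596276;  D = -0.473169+0.362845i
d^3_{0,0}: k∈[0..3] ⇒ +0.800855 -0.553794 +0.042550 -0.000363 = +0.289248;  D = +0.289248+0.000000i
d^3_{1,0}: k∈[0..2] ⇒ -0.768990 +0.177253 -0.004540 = -0.596276;  D = +0.473169+0.362845i
d^3_{2,0}: k∈[0..1] ⇒ +0.337028 -0.025895 = +0.311133;  D = +0.080711+0.300482i
d^3_{3,0}: single k=0 term ⇒ -0.076277;  D = -0.029125+0.070498i
Y_3^{m'}(θ=2.3615,φ=4.888) and Σ D·Y over m':
  (+0.0291+0.0705i)·(-0.0730-0.1255i)  (+0.0807-0.3005i)·(+0.3374-0.1236i)  (-0.4732+0.3628i)·(+0.0606+0.3417i)  (+0.2892+0.0000i)·(+0.1256+0.0000i)  (+0.4732+0.3628i)·(-0.0606+0.3417i)  (+0.0807+0.3005i)·(+0.3374+0.1236i)  (-0.0291+0.0705i)·(+0.0730-0.1255i)
Y_3^0(R⁻¹ n̂) = -0.275369+0.000000i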